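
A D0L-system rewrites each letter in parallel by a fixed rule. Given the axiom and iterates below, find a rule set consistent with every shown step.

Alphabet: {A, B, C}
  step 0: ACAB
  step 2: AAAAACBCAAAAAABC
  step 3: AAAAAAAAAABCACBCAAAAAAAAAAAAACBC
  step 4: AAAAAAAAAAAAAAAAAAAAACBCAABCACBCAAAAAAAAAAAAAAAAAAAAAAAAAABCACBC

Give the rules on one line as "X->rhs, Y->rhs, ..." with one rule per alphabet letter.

  step 3 ⇒ step 4: AAAAAAAAAABCACBCAAAAAAAAAAAAACBC ⇒ AA·AA·AA·AA·AA·AA·AA·AA·AA·AA·AC·BC·AA·BC·AC·BC·AA·AA·AA·AA·AA·AA·AA·AA·AA·AA·AA·AA·AA·BC·AC·BC
    A ↦ AA
    B ↦ AC
    C ↦ BC

A->AA, B->AC, C->BC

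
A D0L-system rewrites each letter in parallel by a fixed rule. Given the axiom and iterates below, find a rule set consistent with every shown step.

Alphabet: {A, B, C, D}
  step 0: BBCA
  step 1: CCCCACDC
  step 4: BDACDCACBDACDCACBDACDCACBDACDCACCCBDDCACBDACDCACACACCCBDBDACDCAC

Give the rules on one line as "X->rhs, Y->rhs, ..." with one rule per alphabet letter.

  step 0 ⇒ step 1: BBCA ⇒ CC·CC·AC·DC
    A ↦ DC
    B ↦ CC
    C ↦ AC
    D ↦ BD  (constrained at step 1)

A->DC, B->CC, C->AC, D->BD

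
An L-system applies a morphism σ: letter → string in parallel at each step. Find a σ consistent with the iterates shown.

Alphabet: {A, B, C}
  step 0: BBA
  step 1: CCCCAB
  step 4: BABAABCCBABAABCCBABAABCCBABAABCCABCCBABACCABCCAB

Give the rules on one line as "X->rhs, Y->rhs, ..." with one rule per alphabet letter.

A->AB, B->CC, C->BA

  step 0 ⇒ step 1: BBA ⇒ CC·CC·AB
    A ↦ AB
    B ↦ CC
    C ↦ BA  (constrained at step 1)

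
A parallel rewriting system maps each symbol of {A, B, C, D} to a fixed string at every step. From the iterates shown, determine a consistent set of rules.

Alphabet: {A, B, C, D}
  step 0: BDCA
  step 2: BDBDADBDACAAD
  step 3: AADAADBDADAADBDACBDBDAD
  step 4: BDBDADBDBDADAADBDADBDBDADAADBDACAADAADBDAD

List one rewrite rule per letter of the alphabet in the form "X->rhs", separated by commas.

  step 3 ⇒ step 4: AADAADBDADAADBDACBDBDAD ⇒ BD·BD·AD·BD·BD·AD·A·AD·BD·AD·BD·BD·AD·A·AD·BD·AC·A·AD·A·AD·BD·AD
    A ↦ BD
    B ↦ A
    C ↦ AC
    D ↦ AD

A->BD, B->A, C->AC, D->AD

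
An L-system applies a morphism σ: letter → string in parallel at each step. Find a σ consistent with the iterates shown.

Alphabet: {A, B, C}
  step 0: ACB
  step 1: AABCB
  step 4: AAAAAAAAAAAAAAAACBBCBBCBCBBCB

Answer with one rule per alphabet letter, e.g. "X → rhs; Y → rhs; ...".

A->AA, B->CB, C->B

  step 0 ⇒ step 1: ACB ⇒ AA·B·CB
    A ↦ AA
    B ↦ CB
    C ↦ B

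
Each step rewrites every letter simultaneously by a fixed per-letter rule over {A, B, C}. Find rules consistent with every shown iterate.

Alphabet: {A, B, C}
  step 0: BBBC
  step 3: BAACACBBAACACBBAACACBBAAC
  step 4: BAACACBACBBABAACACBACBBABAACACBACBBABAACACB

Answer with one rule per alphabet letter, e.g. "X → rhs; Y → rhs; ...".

A->AC, B->BA, C->B

  step 3 ⇒ step 4: BAACACBBAACACBBAACACBBAAC ⇒ BA·AC·AC·B·AC·B·BA·BA·AC·AC·B·AC·B·BA·BA·AC·AC·B·AC·B·BA·BA·AC·AC·B
    A ↦ AC
    B ↦ BA
    C ↦ B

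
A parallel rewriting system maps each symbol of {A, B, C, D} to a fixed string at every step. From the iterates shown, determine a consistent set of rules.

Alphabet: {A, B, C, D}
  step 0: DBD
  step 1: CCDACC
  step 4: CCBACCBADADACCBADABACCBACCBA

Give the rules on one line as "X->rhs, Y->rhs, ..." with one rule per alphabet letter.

A->BA, B->DA, C->B, D->CC

  step 0 ⇒ step 1: DBD ⇒ CC·DA·CC
    B ↦ DA
    D ↦ CC
    A ↦ BA  (constrained at step 1)
    C ↦ B  (constrained at step 1)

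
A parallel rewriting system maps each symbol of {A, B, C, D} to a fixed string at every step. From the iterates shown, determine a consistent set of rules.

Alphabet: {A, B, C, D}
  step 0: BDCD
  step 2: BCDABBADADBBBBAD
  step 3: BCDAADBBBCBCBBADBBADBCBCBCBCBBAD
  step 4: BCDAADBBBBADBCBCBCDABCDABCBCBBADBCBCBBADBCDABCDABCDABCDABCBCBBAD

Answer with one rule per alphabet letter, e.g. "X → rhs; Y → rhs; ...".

  step 3 ⇒ step 4: BCDAADBBBCBCBBADBBADBCBCBCBCBBAD ⇒ BC·DA·AD·BB·BB·AD·BC·BC·BC·DA·BC·DA·BC·BC·BB·AD·BC·BC·BB·AD·BC·DA·BC·DA·BC·DA·BC·DA·BC·BC·BB·AD
    A ↦ BB
    B ↦ BC
    C ↦ DA
    D ↦ AD

A->BB, B->BC, C->DA, D->AD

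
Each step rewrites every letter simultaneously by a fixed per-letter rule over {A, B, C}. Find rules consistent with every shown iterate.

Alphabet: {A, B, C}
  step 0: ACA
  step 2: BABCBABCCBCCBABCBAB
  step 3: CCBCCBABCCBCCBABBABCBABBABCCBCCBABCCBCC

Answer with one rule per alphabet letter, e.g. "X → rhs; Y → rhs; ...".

  step 2 ⇒ step 3: BABCBABCCBCCBABCBAB ⇒ C·CBC·C·BAB·C·CBC·C·BAB·BAB·C·BAB·BAB·C·CBC·C·BAB·C·CBC·C
    A ↦ CBC
    B ↦ C
    C ↦ BAB

A->CBC, B->C, C->BAB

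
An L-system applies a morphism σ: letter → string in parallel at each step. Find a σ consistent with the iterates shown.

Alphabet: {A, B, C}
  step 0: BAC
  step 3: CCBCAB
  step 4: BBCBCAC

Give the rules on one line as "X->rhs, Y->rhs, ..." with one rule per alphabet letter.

A->CA, B->C, C->B

  step 3 ⇒ step 4: CCBCAB ⇒ B·B·C·B·CA·C
    A ↦ CA
    B ↦ C
    C ↦ B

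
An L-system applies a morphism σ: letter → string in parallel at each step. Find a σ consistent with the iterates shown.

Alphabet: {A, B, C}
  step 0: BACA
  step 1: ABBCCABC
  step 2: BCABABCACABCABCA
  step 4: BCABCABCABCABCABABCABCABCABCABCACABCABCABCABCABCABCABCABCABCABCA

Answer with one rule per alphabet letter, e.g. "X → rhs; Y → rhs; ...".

  step 1 ⇒ step 2: ABBCCABC ⇒ BC·AB·AB·CA·CA·BC·AB·CA
    A ↦ BC
    B ↦ AB
    C ↦ CA

A->BC, B->AB, C->CA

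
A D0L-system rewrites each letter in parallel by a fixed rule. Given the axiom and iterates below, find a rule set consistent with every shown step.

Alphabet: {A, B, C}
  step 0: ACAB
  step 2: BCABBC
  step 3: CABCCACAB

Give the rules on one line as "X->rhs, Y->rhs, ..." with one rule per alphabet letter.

A->C, B->CA, C->B

  step 2 ⇒ step 3: BCABBC ⇒ CA·B·C·CA·CA·B
    A ↦ C
    B ↦ CA
    C ↦ B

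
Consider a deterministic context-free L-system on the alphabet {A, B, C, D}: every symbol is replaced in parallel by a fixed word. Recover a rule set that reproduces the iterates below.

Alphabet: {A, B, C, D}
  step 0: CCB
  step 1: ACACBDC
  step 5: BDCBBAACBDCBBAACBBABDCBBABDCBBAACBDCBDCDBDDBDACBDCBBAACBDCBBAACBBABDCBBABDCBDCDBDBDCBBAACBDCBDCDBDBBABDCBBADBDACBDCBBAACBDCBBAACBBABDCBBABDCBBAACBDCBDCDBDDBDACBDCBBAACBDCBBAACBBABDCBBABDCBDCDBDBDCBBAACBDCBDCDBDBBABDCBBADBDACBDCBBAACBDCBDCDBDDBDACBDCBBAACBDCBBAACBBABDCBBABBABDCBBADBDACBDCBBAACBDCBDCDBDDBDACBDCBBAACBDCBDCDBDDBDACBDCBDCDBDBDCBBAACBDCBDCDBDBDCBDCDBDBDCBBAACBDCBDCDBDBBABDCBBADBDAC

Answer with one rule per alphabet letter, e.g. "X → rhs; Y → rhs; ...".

A->DBD, B->BDC, C->AC, D->BBA

  step 0 ⇒ step 1: CCB ⇒ AC·AC·BDC
    B ↦ BDC
    C ↦ AC
    A ↦ DBD  (constrained at step 1)
    D ↦ BBA  (constrained at step 1)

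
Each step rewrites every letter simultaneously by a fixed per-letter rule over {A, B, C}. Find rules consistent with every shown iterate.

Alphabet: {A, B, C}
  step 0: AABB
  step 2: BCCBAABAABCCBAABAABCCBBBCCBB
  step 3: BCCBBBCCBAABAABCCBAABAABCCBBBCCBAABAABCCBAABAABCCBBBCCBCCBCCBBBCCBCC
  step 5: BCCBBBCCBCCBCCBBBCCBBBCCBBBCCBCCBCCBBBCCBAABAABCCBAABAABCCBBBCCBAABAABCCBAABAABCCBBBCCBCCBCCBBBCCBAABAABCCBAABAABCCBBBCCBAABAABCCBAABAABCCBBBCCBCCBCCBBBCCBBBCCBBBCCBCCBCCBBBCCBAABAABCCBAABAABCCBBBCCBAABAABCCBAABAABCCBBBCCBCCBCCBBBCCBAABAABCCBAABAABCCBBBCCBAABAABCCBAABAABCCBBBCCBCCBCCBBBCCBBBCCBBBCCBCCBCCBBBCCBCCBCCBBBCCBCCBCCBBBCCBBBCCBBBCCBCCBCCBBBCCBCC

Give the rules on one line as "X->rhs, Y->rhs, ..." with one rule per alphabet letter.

A->BAA, B->BCC, C->B

  step 2 ⇒ step 3: BCCBAABAABCCBAABAABCCBBBCCBB ⇒ BCC·B·B·BCC·BAA·BAA·BCC·BAA·BAA·BCC·B·B·BCC·BAA·BAA·BCC·BAA·BAA·BCC·B·B·BCC·BCC·BCC·B·B·BCC·BCC
    A ↦ BAA
    B ↦ BCC
    C ↦ B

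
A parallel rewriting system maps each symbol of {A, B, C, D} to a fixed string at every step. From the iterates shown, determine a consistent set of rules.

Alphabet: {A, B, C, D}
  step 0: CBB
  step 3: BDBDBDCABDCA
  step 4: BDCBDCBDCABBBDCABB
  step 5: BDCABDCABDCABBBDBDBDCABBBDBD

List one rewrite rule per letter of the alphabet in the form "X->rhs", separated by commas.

A->BB, B->BD, C->A, D->C

  step 4 ⇒ step 5: BDCBDCBDCABBBDCABB ⇒ BD·C·A·BD·C·A·BD·C·A·BB·BD·BD·BD·C·A·BB·BD·BD
    A ↦ BB
    B ↦ BD
    C ↦ A
    D ↦ C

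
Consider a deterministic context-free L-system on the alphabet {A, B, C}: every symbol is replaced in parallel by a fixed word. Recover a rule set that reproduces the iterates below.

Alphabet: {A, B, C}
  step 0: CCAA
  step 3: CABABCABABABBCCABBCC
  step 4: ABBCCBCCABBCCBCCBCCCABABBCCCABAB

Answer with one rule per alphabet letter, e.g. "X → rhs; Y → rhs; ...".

  step 3 ⇒ step 4: CABABCABABABBCCABBCC ⇒ AB·BC·C·BC·C·AB·BC·C·BC·C·BC·C·C·AB·AB·BC·C·C·AB·AB
    A ↦ BC
    B ↦ C
    C ↦ AB

A->BC, B->C, C->AB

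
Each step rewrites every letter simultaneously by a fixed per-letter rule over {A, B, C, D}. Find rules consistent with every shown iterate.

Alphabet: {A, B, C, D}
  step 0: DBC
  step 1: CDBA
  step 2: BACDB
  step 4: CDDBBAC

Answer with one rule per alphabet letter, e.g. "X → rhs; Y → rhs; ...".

  step 1 ⇒ step 2: CDBA ⇒ BA·C·D·B
    A ↦ B
    B ↦ D
    C ↦ BA
    D ↦ C

A->B, B->D, C->BA, D->C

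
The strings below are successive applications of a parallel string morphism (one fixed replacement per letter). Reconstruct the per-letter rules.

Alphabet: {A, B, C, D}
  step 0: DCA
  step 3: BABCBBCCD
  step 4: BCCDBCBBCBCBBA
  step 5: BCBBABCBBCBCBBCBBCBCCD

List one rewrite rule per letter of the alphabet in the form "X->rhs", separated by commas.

A->CD, B->BC, C->B, D->A

  step 4 ⇒ step 5: BCCDBCBBCBCBBA ⇒ BC·B·B·A·BC·B·BC·BC·B·BC·B·BC·BC·CD
    A ↦ CD
    B ↦ BC
    C ↦ B
    D ↦ A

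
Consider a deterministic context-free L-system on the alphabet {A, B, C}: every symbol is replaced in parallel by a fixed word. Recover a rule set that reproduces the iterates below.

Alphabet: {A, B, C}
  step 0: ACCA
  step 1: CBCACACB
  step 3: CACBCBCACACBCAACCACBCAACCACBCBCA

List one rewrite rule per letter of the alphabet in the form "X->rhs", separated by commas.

  step 0 ⇒ step 1: ACCA ⇒ CB·CA·CA·CB
    A ↦ CB
    C ↦ CA
    B ↦ AC  (constrained at step 1)

A->CB, B->AC, C->CA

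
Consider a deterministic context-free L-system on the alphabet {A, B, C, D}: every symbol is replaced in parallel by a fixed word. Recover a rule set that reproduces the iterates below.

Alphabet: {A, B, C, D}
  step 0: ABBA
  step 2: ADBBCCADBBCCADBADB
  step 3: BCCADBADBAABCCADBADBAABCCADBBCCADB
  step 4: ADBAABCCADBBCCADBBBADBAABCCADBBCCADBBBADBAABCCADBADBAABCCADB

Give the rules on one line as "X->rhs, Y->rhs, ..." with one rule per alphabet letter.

A->B, B->ADB, C->A, D->CC

  step 3 ⇒ step 4: BCCADBADBAABCCADBADBAABCCADBBCCADB ⇒ ADB·A·A·B·CC·ADB·B·CC·ADB·B·B·ADB·A·A·B·CC·ADB·B·CC·ADB·B·B·ADB·A·A·B·CC·ADB·ADB·A·A·B·CC·ADB
    A ↦ B
    B ↦ ADB
    C ↦ A
    D ↦ CC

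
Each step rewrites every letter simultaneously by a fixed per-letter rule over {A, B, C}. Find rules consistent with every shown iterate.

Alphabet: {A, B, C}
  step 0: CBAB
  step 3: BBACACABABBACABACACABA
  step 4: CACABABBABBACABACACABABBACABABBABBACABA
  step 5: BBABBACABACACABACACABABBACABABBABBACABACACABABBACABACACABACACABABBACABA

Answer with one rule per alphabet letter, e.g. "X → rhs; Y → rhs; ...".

  step 4 ⇒ step 5: CACABABBABBACABACACABABBACABABBABBACABA ⇒ B·BA·B·BA·CA·BA·CA·CA·BA·CA·CA·BA·B·BA·CA·BA·B·BA·B·BA·CA·BA·CA·CA·BA·B·BA·CA·BA·CA·CA·BA·CA·CA·BA·B·BA·CA·BA
    A ↦ BA
    B ↦ CA
    C ↦ B

A->BA, B->CA, C->B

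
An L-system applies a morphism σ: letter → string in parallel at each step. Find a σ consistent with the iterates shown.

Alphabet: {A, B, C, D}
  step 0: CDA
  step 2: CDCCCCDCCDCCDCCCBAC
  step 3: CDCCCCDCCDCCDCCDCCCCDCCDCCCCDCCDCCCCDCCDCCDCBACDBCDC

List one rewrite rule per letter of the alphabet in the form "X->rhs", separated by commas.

A->DB, B->BAC, C->CDC, D->CC

  step 2 ⇒ step 3: CDCCCCDCCDCCDCCCBAC ⇒ CDC·CC·CDC·CDC·CDC·CDC·CC·CDC·CDC·CC·CDC·CDC·CC·CDC·CDC·CDC·BAC·DB·CDC
    A ↦ DB
    B ↦ BAC
    C ↦ CDC
    D ↦ CC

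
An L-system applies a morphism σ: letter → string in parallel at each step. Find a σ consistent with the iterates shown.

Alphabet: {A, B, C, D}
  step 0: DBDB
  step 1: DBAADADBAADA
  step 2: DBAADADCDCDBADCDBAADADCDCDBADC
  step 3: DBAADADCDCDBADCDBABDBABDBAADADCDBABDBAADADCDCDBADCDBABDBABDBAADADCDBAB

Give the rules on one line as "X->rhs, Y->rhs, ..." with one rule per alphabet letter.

A->DC, B->ADA, C->B, D->DBA

  step 2 ⇒ step 3: DBAADADCDCDBADCDBAADADCDCDBADC ⇒ DBA·ADA·DC·DC·DBA·DC·DBA·B·DBA·B·DBA·ADA·DC·DBA·B·DBA·ADA·DC·DC·DBA·DC·DBA·B·DBA·B·DBA·ADA·DC·DBA·B
    A ↦ DC
    B ↦ ADA
    C ↦ B
    D ↦ DBA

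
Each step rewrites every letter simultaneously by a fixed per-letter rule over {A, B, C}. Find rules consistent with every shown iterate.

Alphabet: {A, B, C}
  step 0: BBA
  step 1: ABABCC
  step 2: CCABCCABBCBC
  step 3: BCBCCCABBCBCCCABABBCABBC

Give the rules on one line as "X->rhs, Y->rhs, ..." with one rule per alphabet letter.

  step 2 ⇒ step 3: CCABCCABBCBC ⇒ BC·BC·CC·AB·BC·BC·CC·AB·AB·BC·AB·BC
    A ↦ CC
    B ↦ AB
    C ↦ BC

A->CC, B->AB, C->BC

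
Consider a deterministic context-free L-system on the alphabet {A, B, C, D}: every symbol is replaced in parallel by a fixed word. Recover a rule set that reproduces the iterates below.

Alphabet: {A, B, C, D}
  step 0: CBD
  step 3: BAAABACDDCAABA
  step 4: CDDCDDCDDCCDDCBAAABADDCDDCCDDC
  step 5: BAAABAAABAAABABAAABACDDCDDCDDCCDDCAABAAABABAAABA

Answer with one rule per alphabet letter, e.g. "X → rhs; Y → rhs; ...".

A->DDC, B->C, C->BA, D->A

  step 4 ⇒ step 5: CDDCDDCDDCCDDCBAAABADDCDDCCDDC ⇒ BA·A·A·BA·A·A·BA·A·A·BA·BA·A·A·BA·C·DDC·DDC·DDC·C·DDC·A·A·BA·A·A·BA·BA·A·A·BA
    A ↦ DDC
    B ↦ C
    C ↦ BA
    D ↦ A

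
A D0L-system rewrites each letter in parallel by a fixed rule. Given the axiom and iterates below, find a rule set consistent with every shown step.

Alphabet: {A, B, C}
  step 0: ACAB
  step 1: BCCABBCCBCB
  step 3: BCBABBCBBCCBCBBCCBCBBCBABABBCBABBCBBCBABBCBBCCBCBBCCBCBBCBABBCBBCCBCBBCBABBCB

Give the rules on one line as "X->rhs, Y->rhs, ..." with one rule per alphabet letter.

A->BCC, B->BCB, C->AB

  step 0 ⇒ step 1: ACAB ⇒ BCC·AB·BCC·BCB
    A ↦ BCC
    B ↦ BCB
    C ↦ AB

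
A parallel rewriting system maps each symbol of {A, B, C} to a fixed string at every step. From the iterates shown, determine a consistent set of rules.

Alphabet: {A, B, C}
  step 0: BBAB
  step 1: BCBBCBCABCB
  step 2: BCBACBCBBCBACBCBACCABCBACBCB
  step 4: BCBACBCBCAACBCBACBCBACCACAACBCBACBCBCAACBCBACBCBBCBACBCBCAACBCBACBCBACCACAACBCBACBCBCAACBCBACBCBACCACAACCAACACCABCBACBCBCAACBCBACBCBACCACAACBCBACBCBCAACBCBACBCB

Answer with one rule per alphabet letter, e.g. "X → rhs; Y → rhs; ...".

  step 1 ⇒ step 2: BCBBCBCABCB ⇒ BCB·AC·BCB·BCB·AC·BCB·AC·CA·BCB·AC·BCB
    A ↦ CA
    B ↦ BCB
    C ↦ AC

A->CA, B->BCB, C->AC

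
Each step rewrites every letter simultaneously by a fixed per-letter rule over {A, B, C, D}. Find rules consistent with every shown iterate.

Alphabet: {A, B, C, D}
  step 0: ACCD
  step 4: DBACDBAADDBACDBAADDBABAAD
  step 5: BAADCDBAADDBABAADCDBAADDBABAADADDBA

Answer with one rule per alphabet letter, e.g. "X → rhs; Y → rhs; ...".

  step 4 ⇒ step 5: DBACDBAADDBACDBAADDBABAAD ⇒ BA·A·D·CD·BA·A·D·D·BA·BA·A·D·CD·BA·A·D·D·BA·BA·A·D·A·D·D·BA
    A ↦ D
    B ↦ A
    C ↦ CD
    D ↦ BA

A->D, B->A, C->CD, D->BA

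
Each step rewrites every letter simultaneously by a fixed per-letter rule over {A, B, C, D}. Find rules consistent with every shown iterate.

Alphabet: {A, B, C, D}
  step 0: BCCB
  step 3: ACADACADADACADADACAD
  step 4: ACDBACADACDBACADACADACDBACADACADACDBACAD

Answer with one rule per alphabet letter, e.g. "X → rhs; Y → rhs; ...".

A->AC, B->D, C->DB, D->AD

  step 3 ⇒ step 4: ACADACADADACADADACAD ⇒ AC·DB·AC·AD·AC·DB·AC·AD·AC·AD·AC·DB·AC·AD·AC·AD·AC·DB·AC·AD
    A ↦ AC
    C ↦ DB
    D ↦ AD
    B ↦ D  (constrained at step 0)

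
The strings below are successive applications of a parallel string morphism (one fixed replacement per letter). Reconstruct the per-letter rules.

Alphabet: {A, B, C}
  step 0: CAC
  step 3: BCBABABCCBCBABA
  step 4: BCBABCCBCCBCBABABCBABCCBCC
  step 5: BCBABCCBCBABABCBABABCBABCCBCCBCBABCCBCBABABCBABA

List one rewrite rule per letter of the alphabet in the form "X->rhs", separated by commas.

  step 4 ⇒ step 5: BCBABCCBCCBCBABABCBABCCBCC ⇒ BC·BA·BC·C·BC·BA·BA·BC·BA·BA·BC·BA·BC·C·BC·C·BC·BA·BC·C·BC·BA·BA·BC·BA·BA
    A ↦ C
    B ↦ BC
    C ↦ BA

A->C, B->BC, C->BA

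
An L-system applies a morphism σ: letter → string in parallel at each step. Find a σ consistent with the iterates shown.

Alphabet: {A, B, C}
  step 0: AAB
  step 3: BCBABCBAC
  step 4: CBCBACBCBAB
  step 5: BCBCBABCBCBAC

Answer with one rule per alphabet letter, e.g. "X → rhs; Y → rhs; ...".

  step 4 ⇒ step 5: CBCBACBCBAB ⇒ B·C·B·C·BA·B·C·B·C·BA·C
    A ↦ BA
    B ↦ C
    C ↦ B

A->BA, B->C, C->B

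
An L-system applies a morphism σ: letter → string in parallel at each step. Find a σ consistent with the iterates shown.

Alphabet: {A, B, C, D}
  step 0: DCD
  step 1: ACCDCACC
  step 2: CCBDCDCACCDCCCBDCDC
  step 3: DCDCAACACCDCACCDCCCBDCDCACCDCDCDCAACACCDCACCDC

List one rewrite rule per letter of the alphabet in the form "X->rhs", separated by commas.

A->CCB, B->AAC, C->DC, D->ACC

  step 2 ⇒ step 3: CCBDCDCACCDCCCBDCDC ⇒ DC·DC·AAC·ACC·DC·ACC·DC·CCB·DC·DC·ACC·DC·DC·DC·AAC·ACC·DC·ACC·DC
    A ↦ CCB
    B ↦ AAC
    C ↦ DC
    D ↦ ACC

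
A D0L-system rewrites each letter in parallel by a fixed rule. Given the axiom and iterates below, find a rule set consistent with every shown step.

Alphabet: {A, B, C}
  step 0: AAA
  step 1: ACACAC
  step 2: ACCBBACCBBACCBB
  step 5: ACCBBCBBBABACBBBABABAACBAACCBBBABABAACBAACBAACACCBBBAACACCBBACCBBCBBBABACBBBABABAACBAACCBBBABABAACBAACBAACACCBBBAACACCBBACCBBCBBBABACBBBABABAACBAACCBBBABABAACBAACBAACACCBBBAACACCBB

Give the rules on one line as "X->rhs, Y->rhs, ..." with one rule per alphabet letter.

  step 1 ⇒ step 2: ACACAC ⇒ AC·CBB·AC·CBB·AC·CBB
    A ↦ AC
    C ↦ CBB
    B ↦ BA  (constrained at step 2)

A->AC, B->BA, C->CBB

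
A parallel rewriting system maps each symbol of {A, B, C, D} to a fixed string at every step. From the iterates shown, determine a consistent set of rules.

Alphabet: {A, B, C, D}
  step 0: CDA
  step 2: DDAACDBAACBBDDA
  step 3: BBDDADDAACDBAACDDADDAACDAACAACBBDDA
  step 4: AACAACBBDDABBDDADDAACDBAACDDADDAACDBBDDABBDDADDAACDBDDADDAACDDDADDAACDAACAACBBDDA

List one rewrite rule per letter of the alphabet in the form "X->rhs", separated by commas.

A->DDA, B->AAC, C->ACD, D->B

  step 3 ⇒ step 4: BBDDADDAACDBAACDDADDAACDAACAACBBDDA ⇒ AAC·AAC·B·B·DDA·B·B·DDA·DDA·ACD·B·AAC·DDA·DDA·ACD·B·B·DDA·B·B·DDA·DDA·ACD·B·DDA·DDA·ACD·DDA·DDA·ACD·AAC·AAC·B·B·DDA
    A ↦ DDA
    B ↦ AAC
    C ↦ ACD
    D ↦ B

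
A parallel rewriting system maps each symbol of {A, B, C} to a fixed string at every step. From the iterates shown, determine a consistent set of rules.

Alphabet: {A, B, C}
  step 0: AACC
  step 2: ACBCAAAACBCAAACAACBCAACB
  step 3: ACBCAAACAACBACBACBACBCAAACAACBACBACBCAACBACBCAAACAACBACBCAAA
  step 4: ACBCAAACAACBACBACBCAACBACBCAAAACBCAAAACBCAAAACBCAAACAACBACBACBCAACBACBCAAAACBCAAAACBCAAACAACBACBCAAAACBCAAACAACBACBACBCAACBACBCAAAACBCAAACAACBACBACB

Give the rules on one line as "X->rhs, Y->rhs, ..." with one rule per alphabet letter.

  step 3 ⇒ step 4: ACBCAAACAACBACBACBACBCAAACAACBACBACBCAACBACBCAAACAACBACBCAAA ⇒ ACB·CA·AA·CA·ACB·ACB·ACB·CA·ACB·ACB·CA·AA·ACB·CA·AA·ACB·CA·AA·ACB·CA·AA·CA·ACB·ACB·ACB·CA·ACB·ACB·CA·AA·ACB·CA·AA·ACB·CA·AA·CA·ACB·ACB·CA·AA·ACB·CA·AA·CA·ACB·ACB·ACB·CA·ACB·ACB·CA·AA·ACB·CA·AA·CA·ACB·ACB·ACB
    A ↦ ACB
    B ↦ AA
    C ↦ CA

A->ACB, B->AA, C->CA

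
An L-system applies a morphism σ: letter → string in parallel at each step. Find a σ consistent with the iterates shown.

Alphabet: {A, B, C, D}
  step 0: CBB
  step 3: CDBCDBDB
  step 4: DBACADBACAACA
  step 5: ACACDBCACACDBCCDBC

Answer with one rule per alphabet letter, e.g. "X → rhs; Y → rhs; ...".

  step 4 ⇒ step 5: DBACADBACAACA ⇒ AC·A·C·DB·C·AC·A·C·DB·C·C·DB·C
    A ↦ C
    B ↦ A
    C ↦ DB
    D ↦ AC

A->C, B->A, C->DB, D->AC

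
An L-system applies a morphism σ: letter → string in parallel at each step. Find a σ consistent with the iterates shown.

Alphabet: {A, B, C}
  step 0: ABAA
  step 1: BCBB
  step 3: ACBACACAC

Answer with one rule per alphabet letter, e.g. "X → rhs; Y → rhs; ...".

  step 0 ⇒ step 1: ABAA ⇒ B·C·B·B
    A ↦ B
    B ↦ C
    C ↦ AC  (constrained at step 1)

A->B, B->C, C->AC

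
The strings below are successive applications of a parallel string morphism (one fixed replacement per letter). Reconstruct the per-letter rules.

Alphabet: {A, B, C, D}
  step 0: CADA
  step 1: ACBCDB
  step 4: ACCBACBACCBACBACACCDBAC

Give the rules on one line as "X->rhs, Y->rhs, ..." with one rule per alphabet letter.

  step 0 ⇒ step 1: CADA ⇒ AC·B·CD·B
    A ↦ B
    C ↦ AC
    D ↦ CD
    B ↦ C  (constrained at step 1)

A->B, B->C, C->AC, D->CD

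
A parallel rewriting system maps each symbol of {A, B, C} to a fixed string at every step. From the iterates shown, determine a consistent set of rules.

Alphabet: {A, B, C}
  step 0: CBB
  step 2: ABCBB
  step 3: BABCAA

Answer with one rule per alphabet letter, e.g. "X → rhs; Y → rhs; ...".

A->B, B->A, C->BC

  step 2 ⇒ step 3: ABCBB ⇒ B·A·BC·A·A
    A ↦ B
    B ↦ A
    C ↦ BC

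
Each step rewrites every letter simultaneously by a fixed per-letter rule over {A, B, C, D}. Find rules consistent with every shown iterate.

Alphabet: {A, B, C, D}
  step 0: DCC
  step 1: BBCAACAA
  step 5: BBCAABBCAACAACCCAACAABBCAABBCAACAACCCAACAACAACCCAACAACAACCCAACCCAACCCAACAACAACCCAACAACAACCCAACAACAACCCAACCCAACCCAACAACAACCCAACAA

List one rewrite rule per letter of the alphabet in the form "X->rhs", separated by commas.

A->C, B->DC, C->CAA, D->BB

  step 0 ⇒ step 1: DCC ⇒ BB·CAA·CAA
    C ↦ CAA
    D ↦ BB
    A ↦ C  (constrained at step 1)
    B ↦ DC  (constrained at step 1)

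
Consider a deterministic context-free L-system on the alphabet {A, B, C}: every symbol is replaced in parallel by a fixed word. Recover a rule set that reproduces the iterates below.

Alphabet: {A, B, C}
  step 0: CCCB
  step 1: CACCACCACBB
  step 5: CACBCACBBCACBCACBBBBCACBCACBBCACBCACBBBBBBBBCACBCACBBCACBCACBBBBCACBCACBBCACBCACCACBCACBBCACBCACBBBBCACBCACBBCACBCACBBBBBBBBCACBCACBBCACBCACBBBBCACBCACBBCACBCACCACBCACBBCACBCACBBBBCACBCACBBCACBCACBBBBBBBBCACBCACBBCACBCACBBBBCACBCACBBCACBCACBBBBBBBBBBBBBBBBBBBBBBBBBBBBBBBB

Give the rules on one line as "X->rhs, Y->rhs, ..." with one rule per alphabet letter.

A->B, B->BB, C->CAC

  step 0 ⇒ step 1: CCCB ⇒ CAC·CAC·CAC·BB
    B ↦ BB
    C ↦ CAC
    A ↦ B  (constrained at step 1)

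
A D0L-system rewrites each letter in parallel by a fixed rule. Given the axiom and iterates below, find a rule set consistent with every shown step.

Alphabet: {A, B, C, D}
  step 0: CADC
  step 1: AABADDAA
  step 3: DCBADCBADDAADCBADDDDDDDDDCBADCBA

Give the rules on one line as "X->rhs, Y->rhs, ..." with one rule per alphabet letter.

  step 0 ⇒ step 1: CADC ⇒ AA·BA·DD·AA
    A ↦ BA
    C ↦ AA
    D ↦ DD
    B ↦ DC  (constrained at step 1)

A->BA, B->DC, C->AA, D->DD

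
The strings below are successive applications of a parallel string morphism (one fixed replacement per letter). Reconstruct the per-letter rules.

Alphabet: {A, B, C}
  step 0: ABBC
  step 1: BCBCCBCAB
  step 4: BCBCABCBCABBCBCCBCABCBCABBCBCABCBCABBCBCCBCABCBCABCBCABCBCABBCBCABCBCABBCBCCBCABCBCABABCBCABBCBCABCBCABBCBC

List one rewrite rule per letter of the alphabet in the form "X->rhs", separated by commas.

  step 0 ⇒ step 1: ABBC ⇒ B·CBC·CBC·AB
    A ↦ B
    B ↦ CBC
    C ↦ AB

A->B, B->CBC, C->AB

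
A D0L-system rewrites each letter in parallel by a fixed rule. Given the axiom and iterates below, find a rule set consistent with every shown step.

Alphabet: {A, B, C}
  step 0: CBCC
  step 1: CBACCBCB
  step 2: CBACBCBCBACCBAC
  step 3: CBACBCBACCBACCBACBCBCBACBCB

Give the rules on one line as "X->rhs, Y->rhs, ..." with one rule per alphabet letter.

A->B, B->AC, C->CB

  step 2 ⇒ step 3: CBACBCBCBACCBAC ⇒ CB·AC·B·CB·AC·CB·AC·CB·AC·B·CB·CB·AC·B·CB
    A ↦ B
    B ↦ AC
    C ↦ CB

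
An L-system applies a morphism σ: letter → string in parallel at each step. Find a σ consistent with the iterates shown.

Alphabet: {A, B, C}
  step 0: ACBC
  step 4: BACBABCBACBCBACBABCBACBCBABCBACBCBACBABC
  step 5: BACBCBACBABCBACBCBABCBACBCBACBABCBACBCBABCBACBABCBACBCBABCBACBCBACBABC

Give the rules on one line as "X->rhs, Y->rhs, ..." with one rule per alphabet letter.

  step 4 ⇒ step 5: BACBABCBACBCBACBABCBACBCBABCBACBCBACBABC ⇒ BA·C·BC·BA·C·BA·BC·BA·C·BC·BA·BC·BA·C·BC·BA·C·BA·BC·BA·C·BC·BA·BC·BA·C·BA·BC·BA·C·BC·BA·BC·BA·C·BC·BA·C·BA·BC
    A ↦ C
    B ↦ BA
    C ↦ BC

A->C, B->BA, C->BC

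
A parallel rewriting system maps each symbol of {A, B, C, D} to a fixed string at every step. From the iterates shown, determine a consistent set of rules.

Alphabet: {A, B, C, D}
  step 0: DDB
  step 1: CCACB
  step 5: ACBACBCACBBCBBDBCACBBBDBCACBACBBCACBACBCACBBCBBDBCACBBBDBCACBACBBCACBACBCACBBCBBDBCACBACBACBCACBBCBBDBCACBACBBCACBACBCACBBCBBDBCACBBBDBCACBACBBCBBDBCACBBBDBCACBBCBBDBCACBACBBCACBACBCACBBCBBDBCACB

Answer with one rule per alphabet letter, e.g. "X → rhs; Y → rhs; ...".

A->BBD, B->ACB, C->BC, D->C

  step 0 ⇒ step 1: DDB ⇒ C·C·ACB
    B ↦ ACB
    D ↦ C
    A ↦ BBD  (constrained at step 1)
    C ↦ BC  (constrained at step 1)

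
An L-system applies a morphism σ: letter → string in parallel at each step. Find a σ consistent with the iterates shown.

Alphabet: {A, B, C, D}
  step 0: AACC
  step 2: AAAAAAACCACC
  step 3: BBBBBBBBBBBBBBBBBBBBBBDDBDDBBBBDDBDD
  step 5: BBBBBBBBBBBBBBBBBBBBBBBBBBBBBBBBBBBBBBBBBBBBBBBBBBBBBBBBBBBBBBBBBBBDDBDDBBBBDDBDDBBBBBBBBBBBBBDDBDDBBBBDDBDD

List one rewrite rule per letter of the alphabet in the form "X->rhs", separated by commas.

A->BBB, B->A, C->BDD, D->C

  step 2 ⇒ step 3: AAAAAAACCACC ⇒ BBB·BBB·BBB·BBB·BBB·BBB·BBB·BDD·BDD·BBB·BDD·BDD
    A ↦ BBB
    C ↦ BDD
    B ↦ A  (constrained at step 3)
    D ↦ C  (constrained at step 3)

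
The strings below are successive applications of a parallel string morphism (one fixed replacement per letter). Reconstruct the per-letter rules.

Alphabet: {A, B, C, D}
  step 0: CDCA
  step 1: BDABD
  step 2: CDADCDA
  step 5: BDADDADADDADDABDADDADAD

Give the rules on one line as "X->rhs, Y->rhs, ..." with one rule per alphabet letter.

  step 1 ⇒ step 2: BDABD ⇒ C·DA·D·C·DA
    A ↦ D
    B ↦ C
    D ↦ DA
  step 0 ⇒ step 1: CDCA ⇒ B·DA·B·D
    C ↦ B

A->D, B->C, C->B, D->DA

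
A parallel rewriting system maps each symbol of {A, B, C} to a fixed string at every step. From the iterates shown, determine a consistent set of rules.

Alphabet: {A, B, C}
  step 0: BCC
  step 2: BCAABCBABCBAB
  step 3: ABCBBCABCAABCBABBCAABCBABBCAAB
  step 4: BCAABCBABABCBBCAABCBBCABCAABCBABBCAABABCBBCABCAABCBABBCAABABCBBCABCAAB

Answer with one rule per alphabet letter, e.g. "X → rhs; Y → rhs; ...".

A->BCA, B->AB, C->CB

  step 3 ⇒ step 4: ABCBBCABCAABCBABBCAABCBABBCAAB ⇒ BCA·AB·CB·AB·AB·CB·BCA·AB·CB·BCA·BCA·AB·CB·AB·BCA·AB·AB·CB·BCA·BCA·AB·CB·AB·BCA·AB·AB·CB·BCA·BCA·AB
    A ↦ BCA
    B ↦ AB
    C ↦ CB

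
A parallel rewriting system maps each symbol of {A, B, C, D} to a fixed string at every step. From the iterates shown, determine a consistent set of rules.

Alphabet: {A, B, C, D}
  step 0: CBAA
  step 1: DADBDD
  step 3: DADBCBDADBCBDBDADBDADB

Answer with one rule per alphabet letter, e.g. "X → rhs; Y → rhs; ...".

  step 0 ⇒ step 1: CBAA ⇒ DA·DB·D·D
    A ↦ D
    B ↦ DB
    C ↦ DA
    D ↦ CB  (constrained at step 1)

A->D, B->DB, C->DA, D->CB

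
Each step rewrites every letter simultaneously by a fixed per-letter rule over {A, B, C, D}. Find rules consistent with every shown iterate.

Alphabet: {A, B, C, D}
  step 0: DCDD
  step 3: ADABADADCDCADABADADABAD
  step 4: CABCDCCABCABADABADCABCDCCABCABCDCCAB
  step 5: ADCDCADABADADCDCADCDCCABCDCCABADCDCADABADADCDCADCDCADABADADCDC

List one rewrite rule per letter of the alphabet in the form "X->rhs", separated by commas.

  step 4 ⇒ step 5: CABCDCCABCABADABADCABCDCCABCABCDCCAB ⇒ AD·C·DC·AD·AB·AD·AD·C·DC·AD·C·DC·C·AB·C·DC·C·AB·AD·C·DC·AD·AB·AD·AD·C·DC·AD·C·DC·AD·AB·AD·AD·C·DC
    A ↦ C
    B ↦ DC
    C ↦ AD
    D ↦ AB

A->C, B->DC, C->AD, D->AB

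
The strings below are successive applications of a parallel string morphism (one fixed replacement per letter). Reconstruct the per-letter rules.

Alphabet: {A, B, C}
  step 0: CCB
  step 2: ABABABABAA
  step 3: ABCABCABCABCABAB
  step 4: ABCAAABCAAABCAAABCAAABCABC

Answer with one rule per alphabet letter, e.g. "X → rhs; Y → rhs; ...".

A->AB, B->C, C->AA

  step 3 ⇒ step 4: ABCABCABCABCABAB ⇒ AB·C·AA·AB·C·AA·AB·C·AA·AB·C·AA·AB·C·AB·C
    A ↦ AB
    B ↦ C
    C ↦ AA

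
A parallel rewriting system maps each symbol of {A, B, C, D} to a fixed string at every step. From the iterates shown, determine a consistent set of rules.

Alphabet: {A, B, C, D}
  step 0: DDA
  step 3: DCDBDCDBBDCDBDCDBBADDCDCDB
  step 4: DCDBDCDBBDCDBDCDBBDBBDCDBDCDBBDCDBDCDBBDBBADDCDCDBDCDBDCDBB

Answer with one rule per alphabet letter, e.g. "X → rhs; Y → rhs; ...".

  step 3 ⇒ step 4: DCDBDCDBBDCDBDCDBBADDCDCDB ⇒ DC·DB·DC·DBB·DC·DB·DC·DBB·DBB·DC·DB·DC·DBB·DC·DB·DC·DBB·DBB·AD·DC·DC·DB·DC·DB·DC·DBB
    A ↦ AD
    B ↦ DBB
    C ↦ DB
    D ↦ DC

A->AD, B->DBB, C->DB, D->DC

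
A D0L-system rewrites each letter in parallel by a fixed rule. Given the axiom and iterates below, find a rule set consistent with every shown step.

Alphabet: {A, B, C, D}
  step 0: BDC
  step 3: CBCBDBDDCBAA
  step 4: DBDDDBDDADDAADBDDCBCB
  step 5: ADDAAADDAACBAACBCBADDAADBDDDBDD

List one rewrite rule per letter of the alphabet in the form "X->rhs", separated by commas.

  step 4 ⇒ step 5: DBDDDBDDADDAADBDDCBCB ⇒ A·DD·A·A·A·DD·A·A·CB·A·A·CB·CB·A·DD·A·A·DB·DD·DB·DD
    A ↦ CB
    B ↦ DD
    C ↦ DB
    D ↦ A

A->CB, B->DD, C->DB, D->A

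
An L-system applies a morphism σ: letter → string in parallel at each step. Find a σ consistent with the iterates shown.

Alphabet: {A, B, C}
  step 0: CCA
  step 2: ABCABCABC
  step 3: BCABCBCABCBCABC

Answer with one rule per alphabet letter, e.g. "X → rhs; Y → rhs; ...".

A->BC, B->A, C->BC

  step 2 ⇒ step 3: ABCABCABC ⇒ BC·A·BC·BC·A·BC·BC·A·BC
    A ↦ BC
    B ↦ A
    C ↦ BC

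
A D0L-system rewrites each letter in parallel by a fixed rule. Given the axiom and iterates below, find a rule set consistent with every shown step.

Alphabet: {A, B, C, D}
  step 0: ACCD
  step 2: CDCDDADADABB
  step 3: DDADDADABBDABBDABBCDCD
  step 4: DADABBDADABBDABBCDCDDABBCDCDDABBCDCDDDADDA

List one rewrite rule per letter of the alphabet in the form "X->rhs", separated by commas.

A->BB, B->CD, C->D, D->DA

  step 3 ⇒ step 4: DDADDADABBDABBDABBCDCD ⇒ DA·DA·BB·DA·DA·BB·DA·BB·CD·CD·DA·BB·CD·CD·DA·BB·CD·CD·D·DA·D·DA
    A ↦ BB
    B ↦ CD
    C ↦ D
    D ↦ DA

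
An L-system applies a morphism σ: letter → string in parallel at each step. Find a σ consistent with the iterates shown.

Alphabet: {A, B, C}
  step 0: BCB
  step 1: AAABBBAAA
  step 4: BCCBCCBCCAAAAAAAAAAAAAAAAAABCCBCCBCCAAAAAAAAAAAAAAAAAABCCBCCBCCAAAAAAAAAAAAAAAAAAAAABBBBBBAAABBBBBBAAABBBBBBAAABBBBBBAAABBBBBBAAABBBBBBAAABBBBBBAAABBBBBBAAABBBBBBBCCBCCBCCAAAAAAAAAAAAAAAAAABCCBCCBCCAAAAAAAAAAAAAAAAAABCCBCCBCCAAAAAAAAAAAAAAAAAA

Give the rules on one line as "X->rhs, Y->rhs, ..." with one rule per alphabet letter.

  step 0 ⇒ step 1: BCB ⇒ AAA·BBB·AAA
    B ↦ AAA
    C ↦ BBB
    A ↦ BCC  (constrained at step 1)

A->BCC, B->AAA, C->BBB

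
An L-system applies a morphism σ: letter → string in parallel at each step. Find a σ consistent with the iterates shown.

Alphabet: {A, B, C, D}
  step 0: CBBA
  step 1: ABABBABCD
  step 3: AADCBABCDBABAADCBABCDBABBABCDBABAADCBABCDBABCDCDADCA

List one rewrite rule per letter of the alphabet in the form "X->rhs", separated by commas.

A->CD, B->BAB, C->A, D->ADC

  step 0 ⇒ step 1: CBBA ⇒ A·BAB·BAB·CD
    A ↦ CD
    B ↦ BAB
    C ↦ A
    D ↦ ADC  (constrained at step 1)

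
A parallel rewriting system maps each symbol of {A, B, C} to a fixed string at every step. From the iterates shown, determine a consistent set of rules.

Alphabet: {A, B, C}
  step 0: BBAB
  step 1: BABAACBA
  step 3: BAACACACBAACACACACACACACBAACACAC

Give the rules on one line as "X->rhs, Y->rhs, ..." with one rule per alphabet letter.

A->AC, B->BA, C->AC

  step 0 ⇒ step 1: BBAB ⇒ BA·BA·AC·BA
    A ↦ AC
    B ↦ BA
    C ↦ AC  (constrained at step 1)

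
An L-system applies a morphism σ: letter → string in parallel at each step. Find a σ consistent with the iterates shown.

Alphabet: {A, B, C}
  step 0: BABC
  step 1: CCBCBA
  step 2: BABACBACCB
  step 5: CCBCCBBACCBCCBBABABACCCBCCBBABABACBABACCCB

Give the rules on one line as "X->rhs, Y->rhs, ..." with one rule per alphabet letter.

  step 1 ⇒ step 2: CCBCBA ⇒ BA·BA·C·BA·C·CB
    A ↦ CB
    B ↦ C
    C ↦ BA

A->CB, B->C, C->BA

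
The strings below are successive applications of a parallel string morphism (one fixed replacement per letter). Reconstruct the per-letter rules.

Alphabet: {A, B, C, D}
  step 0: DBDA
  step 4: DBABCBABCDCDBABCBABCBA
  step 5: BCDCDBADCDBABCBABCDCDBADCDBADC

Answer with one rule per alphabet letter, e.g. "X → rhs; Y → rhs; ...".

  step 4 ⇒ step 5: DBABCBABCDCDBABCBABCBA ⇒ BC·D·C·D·BA·D·C·D·BA·BC·BA·BC·D·C·D·BA·D·C·D·BA·D·C
    A ↦ C
    B ↦ D
    C ↦ BA
    D ↦ BC

A->C, B->D, C->BA, D->BC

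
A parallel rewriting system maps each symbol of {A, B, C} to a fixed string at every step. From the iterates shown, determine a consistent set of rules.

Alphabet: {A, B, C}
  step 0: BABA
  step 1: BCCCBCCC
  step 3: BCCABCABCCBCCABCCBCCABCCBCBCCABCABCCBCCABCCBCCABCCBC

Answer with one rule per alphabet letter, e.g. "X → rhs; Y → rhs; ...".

  step 0 ⇒ step 1: BABA ⇒ BC·CC·BC·CC
    A ↦ CC
    B ↦ BC
    C ↦ CAB  (constrained at step 1)

A->CC, B->BC, C->CAB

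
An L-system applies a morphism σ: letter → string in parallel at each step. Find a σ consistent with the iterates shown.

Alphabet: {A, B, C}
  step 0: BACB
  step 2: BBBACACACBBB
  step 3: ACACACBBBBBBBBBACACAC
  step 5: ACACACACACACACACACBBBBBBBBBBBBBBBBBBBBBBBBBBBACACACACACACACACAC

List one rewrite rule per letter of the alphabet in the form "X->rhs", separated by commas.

A->B, B->AC, C->BB

  step 2 ⇒ step 3: BBBACACACBBB ⇒ AC·AC·AC·B·BB·B·BB·B·BB·AC·AC·AC
    A ↦ B
    B ↦ AC
    C ↦ BB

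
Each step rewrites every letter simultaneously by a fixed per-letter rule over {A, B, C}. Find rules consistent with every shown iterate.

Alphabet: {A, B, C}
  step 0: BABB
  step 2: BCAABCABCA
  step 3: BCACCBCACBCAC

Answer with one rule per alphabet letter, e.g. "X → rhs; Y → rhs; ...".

  step 2 ⇒ step 3: BCAABCABCA ⇒ BC·A·C·C·BC·A·C·BC·A·C
    A ↦ C
    B ↦ BC
    C ↦ A

A->C, B->BC, C->A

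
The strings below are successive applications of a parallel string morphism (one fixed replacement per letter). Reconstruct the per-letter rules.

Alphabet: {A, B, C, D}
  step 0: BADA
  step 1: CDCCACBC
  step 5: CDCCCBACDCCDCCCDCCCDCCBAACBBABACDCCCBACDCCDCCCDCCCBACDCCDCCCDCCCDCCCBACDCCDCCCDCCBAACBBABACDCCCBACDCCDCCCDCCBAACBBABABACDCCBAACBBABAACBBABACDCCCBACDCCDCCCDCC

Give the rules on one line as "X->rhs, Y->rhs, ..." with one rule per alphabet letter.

  step 0 ⇒ step 1: BADA ⇒ CDC·C·ACB·C
    A ↦ C
    B ↦ CDC
    D ↦ ACB
    C ↦ BA  (constrained at step 1)

A->C, B->CDC, C->BA, D->ACB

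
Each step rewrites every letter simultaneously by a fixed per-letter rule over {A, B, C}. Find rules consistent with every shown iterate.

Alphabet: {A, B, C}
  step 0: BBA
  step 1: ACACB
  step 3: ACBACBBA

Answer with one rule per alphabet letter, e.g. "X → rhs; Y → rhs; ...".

A->B, B->AC, C->A

  step 0 ⇒ step 1: BBA ⇒ AC·AC·B
    A ↦ B
    B ↦ AC
    C ↦ A  (constrained at step 1)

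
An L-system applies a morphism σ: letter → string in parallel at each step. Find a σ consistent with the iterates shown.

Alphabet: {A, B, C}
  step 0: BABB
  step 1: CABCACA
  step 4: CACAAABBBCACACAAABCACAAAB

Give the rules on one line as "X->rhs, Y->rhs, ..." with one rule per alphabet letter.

A->B, B->CA, C->AA

  step 0 ⇒ step 1: BABB ⇒ CA·B·CA·CA
    A ↦ B
    B ↦ CA
    C ↦ AA  (constrained at step 1)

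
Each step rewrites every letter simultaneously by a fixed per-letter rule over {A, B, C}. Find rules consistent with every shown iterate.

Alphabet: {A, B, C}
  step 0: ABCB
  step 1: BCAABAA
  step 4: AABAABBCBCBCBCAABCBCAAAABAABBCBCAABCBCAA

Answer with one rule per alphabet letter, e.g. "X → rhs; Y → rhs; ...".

A->BC, B->AA, C->B

  step 0 ⇒ step 1: ABCB ⇒ BC·AA·B·AA
    A ↦ BC
    B ↦ AA
    C ↦ B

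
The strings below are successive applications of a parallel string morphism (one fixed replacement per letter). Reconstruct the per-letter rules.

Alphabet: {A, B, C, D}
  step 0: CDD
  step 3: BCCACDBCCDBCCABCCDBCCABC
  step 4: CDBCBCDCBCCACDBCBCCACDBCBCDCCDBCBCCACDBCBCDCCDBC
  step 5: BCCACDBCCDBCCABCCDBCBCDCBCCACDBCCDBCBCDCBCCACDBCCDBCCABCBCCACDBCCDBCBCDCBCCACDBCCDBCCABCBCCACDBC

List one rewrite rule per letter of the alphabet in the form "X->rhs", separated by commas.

  step 4 ⇒ step 5: CDBCBCDCBCCACDBCBCCACDBCBCDCCDBCBCCACDBCBCDCCDBC ⇒ BC·CA·CD·BC·CD·BC·CA·BC·CD·BC·BC·DC·BC·CA·CD·BC·CD·BC·BC·DC·BC·CA·CD·BC·CD·BC·CA·BC·BC·CA·CD·BC·CD·BC·BC·DC·BC·CA·CD·BC·CD·BC·CA·BC·BC·CA·CD·BC
    A ↦ DC
    B ↦ CD
    C ↦ BC
    D ↦ CA

A->DC, B->CD, C->BC, D->CA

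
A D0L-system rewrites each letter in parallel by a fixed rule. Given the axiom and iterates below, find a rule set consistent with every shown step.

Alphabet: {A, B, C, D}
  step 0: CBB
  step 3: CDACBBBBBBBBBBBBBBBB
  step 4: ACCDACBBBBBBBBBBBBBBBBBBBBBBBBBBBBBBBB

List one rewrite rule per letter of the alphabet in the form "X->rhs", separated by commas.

A->D, B->BB, C->AC, D->C

  step 3 ⇒ step 4: CDACBBBBBBBBBBBBBBBB ⇒ AC·C·D·AC·BB·BB·BB·BB·BB·BB·BB·BB·BB·BB·BB·BB·BB·BB·BB·BB
    A ↦ D
    B ↦ BB
    C ↦ AC
    D ↦ C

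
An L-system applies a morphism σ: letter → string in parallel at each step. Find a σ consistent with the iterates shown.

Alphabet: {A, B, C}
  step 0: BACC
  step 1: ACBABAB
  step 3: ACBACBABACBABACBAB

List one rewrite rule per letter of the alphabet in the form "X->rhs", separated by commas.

A->B, B->AC, C->AB

  step 0 ⇒ step 1: BACC ⇒ AC·B·AB·AB
    A ↦ B
    B ↦ AC
    C ↦ AB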